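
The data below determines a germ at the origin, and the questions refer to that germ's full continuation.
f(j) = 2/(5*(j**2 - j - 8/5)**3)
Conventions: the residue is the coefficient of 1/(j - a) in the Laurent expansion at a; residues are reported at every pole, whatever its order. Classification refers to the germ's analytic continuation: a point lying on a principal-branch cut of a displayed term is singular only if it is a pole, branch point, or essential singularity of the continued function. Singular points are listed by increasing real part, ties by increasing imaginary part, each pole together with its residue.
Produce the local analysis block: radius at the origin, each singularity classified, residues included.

Radius of convergence at 0: -1/2 + (1/10)*sqrt(185).
At 1/2 - (1/10)*sqrt(185): a pole of order 3; residue -(60/50653)*sqrt(185).
At 1/2 + (1/10)*sqrt(185): a pole of order 3; residue (60/50653)*sqrt(185).

Denominator factor (j**2 - j - 8/5)^3: discriminant 37/5, real irrational roots 1/2 + (1/10)*sqrt(185) and 1/2 - (1/10)*sqrt(185); poles of order 3, moduli 1/2 + (1/10)*sqrt(185) and -1/2 + (1/10)*sqrt(185).
The radius of convergence is the smallest modulus among the singular points: -1/2 + (1/10)*sqrt(185).
The factor j**2 - j - 8/5 splits as (j - a)(j - a') with a = 1/2 - (1/10)*sqrt(185), a' = 1/2 + (1/10)*sqrt(185). At the order-3 pole a set g(j) = (j - a)^3*f(j) = [2/5] / (j - a')^3.
Order-3 pole: residue = g''(a)/2; g''(1/2 - (1/10)*sqrt(185)) = -(120/50653)*sqrt(185), so the residue is -(60/50653)*sqrt(185).
The factor j**2 - j - 8/5 splits as (j - a)(j - a') with a = 1/2 + (1/10)*sqrt(185), a' = 1/2 - (1/10)*sqrt(185). At the order-3 pole a set g(j) = (j - a)^3*f(j) = [2/5] / (j - a')^3.
Order-3 pole: residue = g''(a)/2; g''(1/2 + (1/10)*sqrt(185)) = (120/50653)*sqrt(185), so the residue is (60/50653)*sqrt(185).
List the singular points by increasing real part (a conjugate pair: the negative imaginary part first).


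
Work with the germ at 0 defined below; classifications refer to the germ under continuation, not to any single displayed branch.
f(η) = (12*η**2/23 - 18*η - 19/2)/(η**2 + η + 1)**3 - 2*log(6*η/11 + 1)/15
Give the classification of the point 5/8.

Denominator factors: η**2 + η + 1 = 129/64 at η = 5/8 — none vanishes.
Branch term log(1 - η/(-11/6)): argument at 5/8 is 59/44, nonzero, so 5/8 is not its branch point (a point on a principal cut is still regular for the continued germ).
So the germ continues analytically to 5/8.

The point is a regular point.


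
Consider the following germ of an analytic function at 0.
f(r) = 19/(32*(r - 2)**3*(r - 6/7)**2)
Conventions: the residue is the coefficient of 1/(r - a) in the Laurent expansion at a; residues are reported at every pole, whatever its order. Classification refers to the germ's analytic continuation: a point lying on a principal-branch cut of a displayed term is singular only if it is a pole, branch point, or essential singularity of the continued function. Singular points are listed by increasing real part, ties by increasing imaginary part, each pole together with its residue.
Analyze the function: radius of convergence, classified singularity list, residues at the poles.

Radius of convergence at 0: 6/7.
At 6/7: a pole of order 2; residue -136857/131072.
At 2: a pole of order 3; residue 136857/131072.

Denominator factor (r - 6/7)^2: pole of order 2 at 6/7, modulus 6/7.
Denominator factor (r - 2)^3: pole of order 3 at 2, modulus 2.
The radius of convergence is the smallest modulus among the singular points: 6/7.
At the order-2 pole 6/7 set g(r) = (r - (6/7))^2*f(r) = 19/(32*(r - 2)**3).
Order-2 pole: residue = g'(a); g'(6/7) = -136857/131072, so the residue is -136857/131072.
At the order-3 pole 2 set g(r) = (r - (2))^3*f(r) = 19/(32*(r - 6/7)**2).
Order-3 pole: residue = g''(a)/2; g''(2) = 136857/65536, so the residue is 136857/131072.
List the singular points by increasing real part (a conjugate pair: the negative imaginary part first).


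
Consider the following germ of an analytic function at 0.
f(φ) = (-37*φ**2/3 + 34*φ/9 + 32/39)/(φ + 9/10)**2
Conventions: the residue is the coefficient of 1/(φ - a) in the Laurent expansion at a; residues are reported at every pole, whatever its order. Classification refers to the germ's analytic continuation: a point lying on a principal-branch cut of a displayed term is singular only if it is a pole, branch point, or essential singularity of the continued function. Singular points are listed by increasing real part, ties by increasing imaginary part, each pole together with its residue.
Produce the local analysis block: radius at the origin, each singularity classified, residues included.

Radius of convergence at 0: 9/10.
At -9/10: a pole of order 2; residue 1169/45.

Denominator factor (φ + 9/10)^2: pole of order 2 at -9/10, modulus 9/10.
The radius of convergence is the smallest modulus among the singular points: 9/10.
At the order-2 pole -9/10 set g(φ) = (φ - (-9/10))^2*f(φ) = -37*φ**2/3 + 34*φ/9 + 32/39.
Order-2 pole: residue = g'(a); g'(-9/10) = 1169/45, so the residue is 1169/45.


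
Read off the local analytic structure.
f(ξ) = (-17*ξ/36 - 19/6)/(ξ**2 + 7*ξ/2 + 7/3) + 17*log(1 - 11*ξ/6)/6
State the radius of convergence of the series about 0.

Denominator factor (ξ**2 + 7*ξ/2 + 7/3): discriminant 35/12, real irrational roots -7/4 + (1/12)*sqrt(105) and -7/4 - (1/12)*sqrt(105); poles of order 1, moduli 7/4 - (1/12)*sqrt(105) and 7/4 + (1/12)*sqrt(105).
Branch term (17/6)*log(1 - ξ/(6/11)): its argument vanishes at ξ = 6/11, a logarithmic branch point, modulus 6/11.
The radius of convergence is the smallest modulus among the singular points: 6/11.

The radius of convergence is 6/11.


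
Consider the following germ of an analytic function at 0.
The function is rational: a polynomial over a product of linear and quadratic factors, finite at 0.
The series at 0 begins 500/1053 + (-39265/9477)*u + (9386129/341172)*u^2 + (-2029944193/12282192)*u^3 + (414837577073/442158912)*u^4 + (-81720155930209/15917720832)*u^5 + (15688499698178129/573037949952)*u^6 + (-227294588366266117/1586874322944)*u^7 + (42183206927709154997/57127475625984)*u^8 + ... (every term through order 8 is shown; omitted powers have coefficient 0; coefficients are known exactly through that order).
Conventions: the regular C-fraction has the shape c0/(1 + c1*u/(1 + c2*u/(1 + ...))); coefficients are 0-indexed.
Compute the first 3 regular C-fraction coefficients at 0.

The regular C-fraction coefficients are [500/1053, 7853/900, -1228247/588975].

Taylor coefficients (read off): a_0 = 500/1053, a_1 = -39265/9477, a_2 = 9386129/341172.
c0 = a_0 = 500/1053. Peel one level at a time: if S = 1 + c*u/S' with S'(0) = 1, then c is the u-coefficient of S and S' = c*u/(S - 1).
S_1 = c0/f = 1 + (7853/900)*u + (1228247/67500)*u^2 + ...; c1 = 7853/900.
S_2 = c1*u/(S_1 - 1) = 1 + (-1228247/588975)*u + ...; c2 = -1228247/588975.


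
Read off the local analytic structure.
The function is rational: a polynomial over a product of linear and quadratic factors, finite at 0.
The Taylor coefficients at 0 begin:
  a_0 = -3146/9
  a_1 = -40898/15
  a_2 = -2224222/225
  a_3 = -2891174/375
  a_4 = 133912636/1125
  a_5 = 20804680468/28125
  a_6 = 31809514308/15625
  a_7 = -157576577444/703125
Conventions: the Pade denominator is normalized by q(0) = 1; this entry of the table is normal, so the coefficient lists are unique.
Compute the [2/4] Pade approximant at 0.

The Pade approximant has numerator coefficients [-3146/9, 173030/1233, -865150/1233]; denominator coefficients [1, -5618/685, 129118/3425, -288277/3425, 76593/685].

Taylor coefficients needed (read off): a_0 = -3146/9, a_1 = -40898/15, a_2 = -2224222/225, a_3 = -2891174/375, a_4 = 133912636/1125, a_5 = 20804680468/28125, a_6 = 31809514308/15625.
Write the denominator as Q(ζ) = 1 + q1*ζ + q2*ζ^2 + q3*ζ^3 + q4*ζ^4. Requiring Q*f - P = O(ζ^7) with deg P <= 2 kills the coefficients of ζ^3..ζ^6 in Q*f:
  ζ^3: a_3 + q1*a_2 + q2*a_1 + q3*a_0 = 0, i.e. -2891174/375 + (-2224222/225)*q1 + (-40898/15)*q2 + (-3146/9)*q3 = 0.
  ζ^4: a_4 + q1*a_3 + q2*a_2 + q3*a_1 + q4*a_0 = 0, i.e. 133912636/1125 + (-2891174/375)*q1 + (-2224222/225)*q2 + (-40898/15)*q3 + (-3146/9)*q4 = 0.
  ζ^5: a_5 + q1*a_4 + q2*a_3 + q3*a_2 + q4*a_1 = 0, i.e. 20804680468/28125 + (133912636/1125)*q1 + (-2891174/375)*q2 + (-2224222/225)*q3 + (-40898/15)*q4 = 0.
  ζ^6: a_6 + q1*a_5 + q2*a_4 + q3*a_3 + q4*a_2 = 0, i.e. 31809514308/15625 + (20804680468/28125)*q1 + (133912636/1125)*q2 + (-2891174/375)*q3 + (-2224222/225)*q4 = 0.
Solving this linear system: q1 = -5618/685, q2 = 129118/3425, q3 = -288277/3425, q4 = 76593/685.
The numerator is Q*f truncated at degree 2: P0 = a_0 = -3146/9; P1 = a_1 + q1*a_0 = 173030/1233; P2 = a_2 + q1*a_1 + q2*a_0 = -865150/1233.


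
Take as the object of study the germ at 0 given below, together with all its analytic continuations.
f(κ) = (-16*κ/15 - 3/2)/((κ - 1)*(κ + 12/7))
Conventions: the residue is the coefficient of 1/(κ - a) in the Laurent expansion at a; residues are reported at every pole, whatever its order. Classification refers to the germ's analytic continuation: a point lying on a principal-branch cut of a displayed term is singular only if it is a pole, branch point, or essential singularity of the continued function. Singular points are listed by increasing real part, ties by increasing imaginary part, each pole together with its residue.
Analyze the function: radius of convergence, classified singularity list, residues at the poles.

Denominator factor (κ - 1): pole of order 1 at 1, modulus 1.
Denominator factor (κ + 12/7): pole of order 1 at -12/7, modulus 12/7.
The radius of convergence is the smallest modulus among the singular points: 1.
At the order-1 pole -12/7 set g(κ) = (κ - (-12/7))*f(κ) = (-16*κ/15 - 3/2)/(κ - 1).
Simple pole: residue = g(a) at a = -12/7, which is -23/190.
At the order-1 pole 1 set g(κ) = (κ - (1))*f(κ) = (-16*κ/15 - 3/2)/(κ + 12/7).
Simple pole: residue = g(a) at a = 1, which is -539/570.
List the singular points by increasing real part (a conjugate pair: the negative imaginary part first).

Radius of convergence at 0: 1.
At -12/7: a pole of order 1; residue -23/190.
At 1: a pole of order 1; residue -539/570.


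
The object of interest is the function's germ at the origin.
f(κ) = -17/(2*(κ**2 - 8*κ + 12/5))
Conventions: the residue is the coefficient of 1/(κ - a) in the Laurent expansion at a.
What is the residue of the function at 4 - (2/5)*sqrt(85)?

The factor κ**2 - 8*κ + 12/5 splits as (κ - a)(κ - a') with a = 4 - (2/5)*sqrt(85), a' = 4 + (2/5)*sqrt(85). At the order-1 pole a set g(κ) = (κ - a)*f(κ) = [-17/2] / (κ - a').
Simple pole: residue = g(a) at a = 4 - (2/5)*sqrt(85), which is (1/8)*sqrt(85).

The residue is (1/8)*sqrt(85).


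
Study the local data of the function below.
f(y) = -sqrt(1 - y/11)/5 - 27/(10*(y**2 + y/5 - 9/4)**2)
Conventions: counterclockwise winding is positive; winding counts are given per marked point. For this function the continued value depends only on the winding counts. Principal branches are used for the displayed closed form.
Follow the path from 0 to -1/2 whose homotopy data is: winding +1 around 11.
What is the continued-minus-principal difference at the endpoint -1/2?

The rational part is single-valued and drops out of the difference; each branch term changes only by its own monodromy.
(-1/5)*sqrt(1 - y/(11)): winding +1 is odd, the square root flips sign, contributing -2*(-1/5)*sqrt(1 - (-1/2)/(11)) = -2*(-1/5)*sqrt(23/22) = (1/55)*sqrt(506).
Summing the contributions at y = -1/2 gives (1/55)*sqrt(506).

Continued minus principal equals (1/55)*sqrt(506).


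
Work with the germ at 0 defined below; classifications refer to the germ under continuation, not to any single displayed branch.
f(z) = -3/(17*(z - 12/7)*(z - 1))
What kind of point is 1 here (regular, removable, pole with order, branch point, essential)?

The denominator factor z - 1 vanishes at 1 and appears to the power 1; the numerator there equals -3/17, nonzero, and no other factor vanishes.
Hence a pole whose order is the multiplicity, 1.

The point is a pole of order 1.


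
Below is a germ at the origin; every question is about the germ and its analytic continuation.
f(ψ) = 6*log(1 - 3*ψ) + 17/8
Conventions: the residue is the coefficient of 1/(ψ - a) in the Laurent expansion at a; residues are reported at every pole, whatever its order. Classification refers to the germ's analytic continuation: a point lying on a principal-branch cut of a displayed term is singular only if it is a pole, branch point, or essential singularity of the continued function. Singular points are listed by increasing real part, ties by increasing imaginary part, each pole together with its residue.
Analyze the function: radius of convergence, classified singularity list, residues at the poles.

Radius of convergence at 0: 1/3.
At 1/3: a logarithmic branch point.

Branch term (6)*log(1 - ψ/(1/3)): its argument vanishes at ψ = 1/3, a logarithmic branch point, modulus 1/3.
The radius of convergence is the smallest modulus among the singular points: 1/3.


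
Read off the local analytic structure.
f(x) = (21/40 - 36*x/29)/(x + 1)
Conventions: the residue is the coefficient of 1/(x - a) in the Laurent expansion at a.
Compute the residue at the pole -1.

At the order-1 pole -1 set g(x) = (x - (-1))*f(x) = 21/40 - 36*x/29.
Simple pole: residue = g(a) at a = -1, which is 2049/1160.

The residue is 2049/1160.


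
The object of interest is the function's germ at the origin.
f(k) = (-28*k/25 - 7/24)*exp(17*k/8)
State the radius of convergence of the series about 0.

The factor exp(17*k/8) is entire and contributes no finite singular point.
The polynomial part has no poles.
No finite singular points: the Taylor series at 0 converges everywhere.

The radius of convergence is infinite.


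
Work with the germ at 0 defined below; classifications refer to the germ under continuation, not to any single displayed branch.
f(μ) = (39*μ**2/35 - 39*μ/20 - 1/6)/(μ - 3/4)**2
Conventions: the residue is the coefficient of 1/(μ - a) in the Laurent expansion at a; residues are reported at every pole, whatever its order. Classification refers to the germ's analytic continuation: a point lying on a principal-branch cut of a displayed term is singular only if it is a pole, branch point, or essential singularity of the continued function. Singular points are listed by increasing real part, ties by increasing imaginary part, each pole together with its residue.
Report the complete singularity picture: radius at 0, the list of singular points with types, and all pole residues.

Denominator factor (μ - 3/4)^2: pole of order 2 at 3/4, modulus 3/4.
The radius of convergence is the smallest modulus among the singular points: 3/4.
At the order-2 pole 3/4 set g(μ) = (μ - (3/4))^2*f(μ) = 39*μ**2/35 - 39*μ/20 - 1/6.
Order-2 pole: residue = g'(a); g'(3/4) = -39/140, so the residue is -39/140.

Radius of convergence at 0: 3/4.
At 3/4: a pole of order 2; residue -39/140.


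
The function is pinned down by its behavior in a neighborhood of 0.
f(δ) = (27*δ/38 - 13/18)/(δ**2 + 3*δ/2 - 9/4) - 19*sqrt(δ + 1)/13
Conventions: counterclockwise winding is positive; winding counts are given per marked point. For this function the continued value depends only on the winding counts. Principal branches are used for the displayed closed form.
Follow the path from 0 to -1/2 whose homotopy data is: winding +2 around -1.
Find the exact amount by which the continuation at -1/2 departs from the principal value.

Continued minus principal equals 0.

The rational part is single-valued and drops out of the difference; each branch term changes only by its own monodromy.
(-19/13)*sqrt(1 - δ/(-1)): winding +2 is even, the square root returns to the same sheet, contribution 0.
Summing the contributions at δ = -1/2 gives 0.


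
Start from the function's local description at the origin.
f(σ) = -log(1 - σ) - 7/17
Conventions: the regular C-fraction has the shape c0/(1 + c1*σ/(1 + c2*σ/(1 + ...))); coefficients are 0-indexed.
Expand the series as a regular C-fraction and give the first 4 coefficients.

The regular C-fraction coefficients are [-7/17, 17/7, -41/14, -7/246].

Taylor coefficients (expand at 0): a_0 = -7/17, a_1 = 1, a_2 = 1/2, a_3 = 1/3.
c0 = a_0 = -7/17. Peel one level at a time: if S = 1 + c*σ/S' with S'(0) = 1, then c is the σ-coefficient of S and S' = c*σ/(S - 1).
S_1 = c0/f = 1 + (17/7)*σ + (697/98)*σ^2 + ...; c1 = 17/7.
S_2 = c1*σ/(S_1 - 1) = 1 + (-41/14)*σ + (-1/12)*σ^2 + ...; c2 = -41/14.
S_3 = c2*σ/(S_2 - 1) = 1 + (-7/246)*σ + ...; c3 = -7/246.


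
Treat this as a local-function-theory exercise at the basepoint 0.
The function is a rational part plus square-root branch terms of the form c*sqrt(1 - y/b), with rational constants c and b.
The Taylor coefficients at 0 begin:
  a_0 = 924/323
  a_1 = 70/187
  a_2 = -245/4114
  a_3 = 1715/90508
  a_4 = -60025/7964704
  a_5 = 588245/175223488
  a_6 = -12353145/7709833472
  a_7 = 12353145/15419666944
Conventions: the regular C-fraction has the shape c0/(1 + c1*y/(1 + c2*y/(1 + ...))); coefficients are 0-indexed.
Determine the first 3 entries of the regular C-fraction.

The regular C-fraction coefficients are [924/323, -95/726, 421/1452].

Taylor coefficients (read off): a_0 = 924/323, a_1 = 70/187, a_2 = -245/4114.
c0 = a_0 = 924/323. Peel one level at a time: if S = 1 + c*y/S' with S'(0) = 1, then c is the y-coefficient of S and S' = c*y/(S - 1).
S_1 = c0/f = 1 + (-95/726)*y + (39995/1054152)*y^2 + ...; c1 = -95/726.
S_2 = c1*y/(S_1 - 1) = 1 + (421/1452)*y + ...; c2 = 421/1452.


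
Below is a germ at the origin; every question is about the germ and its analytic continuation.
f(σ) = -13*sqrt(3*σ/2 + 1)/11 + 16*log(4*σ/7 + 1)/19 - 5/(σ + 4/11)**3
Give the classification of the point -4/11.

The point is a pole of order 3.

The denominator factor σ + 4/11 vanishes at -4/11 and appears to the power 3; the numerator there equals -5, nonzero, and no other factor vanishes.
The branch terms are analytic at this point.
Hence a pole whose order is the multiplicity, 3.


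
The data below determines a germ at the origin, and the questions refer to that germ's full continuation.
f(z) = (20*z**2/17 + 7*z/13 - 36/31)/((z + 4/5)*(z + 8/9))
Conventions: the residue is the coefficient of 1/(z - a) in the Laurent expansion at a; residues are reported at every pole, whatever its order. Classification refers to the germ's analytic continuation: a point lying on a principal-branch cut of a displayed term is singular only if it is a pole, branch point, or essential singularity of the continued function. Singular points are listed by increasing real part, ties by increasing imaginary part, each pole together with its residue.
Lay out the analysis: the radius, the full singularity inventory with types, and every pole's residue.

Radius of convergence at 0: 4/5.
At -8/9: a pole of order 1; residue 492755/61659.
At -4/5: a pole of order 1; residue -64674/6851.

Denominator factor (z + 8/9): pole of order 1 at -8/9, modulus 8/9.
Denominator factor (z + 4/5): pole of order 1 at -4/5, modulus 4/5.
The radius of convergence is the smallest modulus among the singular points: 4/5.
At the order-1 pole -8/9 set g(z) = (z - (-8/9))*f(z) = (20*z**2/17 + 7*z/13 - 36/31)/(z + 4/5).
Simple pole: residue = g(a) at a = -8/9, which is 492755/61659.
At the order-1 pole -4/5 set g(z) = (z - (-4/5))*f(z) = (20*z**2/17 + 7*z/13 - 36/31)/(z + 8/9).
Simple pole: residue = g(a) at a = -4/5, which is -64674/6851.
List the singular points by increasing real part (a conjugate pair: the negative imaginary part first).


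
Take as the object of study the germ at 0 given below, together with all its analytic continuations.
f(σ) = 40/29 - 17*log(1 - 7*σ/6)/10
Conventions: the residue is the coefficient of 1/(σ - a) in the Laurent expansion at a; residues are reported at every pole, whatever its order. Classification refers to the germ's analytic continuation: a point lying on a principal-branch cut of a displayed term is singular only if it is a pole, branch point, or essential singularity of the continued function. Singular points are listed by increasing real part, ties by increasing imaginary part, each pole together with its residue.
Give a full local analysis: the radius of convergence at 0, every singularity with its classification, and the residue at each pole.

Branch term (-17/10)*log(1 - σ/(6/7)): its argument vanishes at σ = 6/7, a logarithmic branch point, modulus 6/7.
The radius of convergence is the smallest modulus among the singular points: 6/7.

Radius of convergence at 0: 6/7.
At 6/7: a logarithmic branch point.


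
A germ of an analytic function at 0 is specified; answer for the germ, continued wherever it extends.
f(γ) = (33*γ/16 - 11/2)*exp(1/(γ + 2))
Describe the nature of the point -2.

The point is an essential singularity.

The exponent 1/(γ - (-2)) has a pole at -2, so exp(1/(γ - (-2))) takes every nonzero value near it: an essential singularity (not a pole of any order).


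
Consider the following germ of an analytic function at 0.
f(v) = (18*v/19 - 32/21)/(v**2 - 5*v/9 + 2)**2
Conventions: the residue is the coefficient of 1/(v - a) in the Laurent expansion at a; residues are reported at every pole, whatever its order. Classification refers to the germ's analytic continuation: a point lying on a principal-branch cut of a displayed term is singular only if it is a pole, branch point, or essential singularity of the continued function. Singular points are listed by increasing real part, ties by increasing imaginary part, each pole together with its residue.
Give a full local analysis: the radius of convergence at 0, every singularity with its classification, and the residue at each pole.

Denominator factor (v**2 - 5*v/9 + 2)^2: discriminant -623/81, complex-conjugate roots (5/18) + ((1/18)*sqrt(623))*i and (5/18) - ((1/18)*sqrt(623))*i; poles of order 2, moduli sqrt(2) and sqrt(2).
The radius of convergence is the smallest modulus among the singular points: sqrt(2).
The factor v**2 - 5*v/9 + 2 splits as (v - a)(v - a') with a = (5/18) - ((1/18)*sqrt(623))*i, a' = (5/18) + ((1/18)*sqrt(623))*i. At the order-2 pole a set g(v) = (v - a)^2*f(v) = [18*v/19 - 32/21] / (v - a')^2.
Order-2 pole: residue = g'(a); g'((5/18) - ((1/18)*sqrt(623))*i) = -((244458/51621157)*sqrt(623))*i, so the residue is -((244458/51621157)*sqrt(623))*i.
The factor v**2 - 5*v/9 + 2 splits as (v - a)(v - a') with a = (5/18) + ((1/18)*sqrt(623))*i, a' = (5/18) - ((1/18)*sqrt(623))*i. At the order-2 pole a set g(v) = (v - a)^2*f(v) = [18*v/19 - 32/21] / (v - a')^2.
Order-2 pole: residue = g'(a); g'((5/18) + ((1/18)*sqrt(623))*i) = ((244458/51621157)*sqrt(623))*i, so the residue is ((244458/51621157)*sqrt(623))*i.
List the singular points by increasing real part (a conjugate pair: the negative imaginary part first).

Radius of convergence at 0: sqrt(2).
At (5/18) - ((1/18)*sqrt(623))*i: a pole of order 2; residue -((244458/51621157)*sqrt(623))*i.
At (5/18) + ((1/18)*sqrt(623))*i: a pole of order 2; residue ((244458/51621157)*sqrt(623))*i.


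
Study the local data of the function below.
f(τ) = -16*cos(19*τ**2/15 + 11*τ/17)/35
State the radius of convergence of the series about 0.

The factor cos(19*τ**2/15 + 11*τ/17) is entire and contributes no finite singular point.
The polynomial part has no poles.
No finite singular points: the Taylor series at 0 converges everywhere.

The radius of convergence is infinite.


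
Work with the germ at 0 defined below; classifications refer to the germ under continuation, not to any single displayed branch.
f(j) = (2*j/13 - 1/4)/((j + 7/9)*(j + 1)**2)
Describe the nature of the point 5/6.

Denominator factors: j + 7/9 = 29/18 at j = 5/6; j + 1 = 11/6 at j = 5/6 — none vanishes.
So the germ continues analytically to 5/6.

The point is a regular point.


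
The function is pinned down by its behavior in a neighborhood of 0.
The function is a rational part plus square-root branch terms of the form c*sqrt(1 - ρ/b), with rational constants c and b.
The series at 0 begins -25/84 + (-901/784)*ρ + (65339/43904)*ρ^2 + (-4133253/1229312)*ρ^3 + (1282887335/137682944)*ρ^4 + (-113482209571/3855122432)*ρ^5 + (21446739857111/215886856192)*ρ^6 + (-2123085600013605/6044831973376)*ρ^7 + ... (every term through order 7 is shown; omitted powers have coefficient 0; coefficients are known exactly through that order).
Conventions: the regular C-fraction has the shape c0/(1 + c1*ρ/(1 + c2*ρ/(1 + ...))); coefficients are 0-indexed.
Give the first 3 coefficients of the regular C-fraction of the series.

The regular C-fraction coefficients are [-25/84, -2703/700, 929183/180200].

Taylor coefficients (read off): a_0 = -25/84, a_1 = -901/784, a_2 = 65339/43904.
c0 = a_0 = -25/84. Peel one level at a time: if S = 1 + c*ρ/S' with S'(0) = 1, then c is the ρ-coefficient of S and S' = c*ρ/(S - 1).
S_1 = c0/f = 1 + (-2703/700)*ρ + (2787549/140000)*ρ^2 + ...; c1 = -2703/700.
S_2 = c1*ρ/(S_1 - 1) = 1 + (929183/180200)*ρ + ...; c2 = 929183/180200.


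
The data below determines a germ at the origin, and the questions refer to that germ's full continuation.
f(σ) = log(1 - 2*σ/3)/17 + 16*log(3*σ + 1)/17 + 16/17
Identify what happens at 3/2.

The term (1/17)*log(1 - σ/(3/2)) has argument 1 - 3/2/(3/2) = 0 at 3/2: a logarithmic (infinitely-sheeted) branch point; the remaining terms are analytic or single-valued there.

The point is a logarithmic branch point.


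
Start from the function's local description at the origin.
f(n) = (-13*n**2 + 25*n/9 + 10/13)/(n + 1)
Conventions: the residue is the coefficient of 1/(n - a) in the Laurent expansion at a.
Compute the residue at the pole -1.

At the order-1 pole -1 set g(n) = (n - (-1))*f(n) = -13*n**2 + 25*n/9 + 10/13.
Simple pole: residue = g(a) at a = -1, which is -1756/117.

The residue is -1756/117.


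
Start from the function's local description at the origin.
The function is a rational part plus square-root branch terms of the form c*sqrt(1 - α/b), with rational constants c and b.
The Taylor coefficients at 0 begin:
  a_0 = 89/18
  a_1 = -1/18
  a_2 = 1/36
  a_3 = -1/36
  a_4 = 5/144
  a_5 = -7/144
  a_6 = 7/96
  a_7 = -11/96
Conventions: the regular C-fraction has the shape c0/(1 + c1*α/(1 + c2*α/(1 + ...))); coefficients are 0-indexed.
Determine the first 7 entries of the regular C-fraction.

Taylor coefficients (read off): a_0 = 89/18, a_1 = -1/18, a_2 = 1/36, a_3 = -1/36, a_4 = 5/144, a_5 = -7/144, a_6 = 7/96.
c0 = a_0 = 89/18. Peel one level at a time: if S = 1 + c*α/S' with S'(0) = 1, then c is the α-coefficient of S and S' = c*α/(S - 1).
S_1 = c0/f = 1 + (1/89)*α + (-87/15842)*α^2 + ...; c1 = 1/89.
S_2 = c1*α/(S_1 - 1) = 1 + (87/178)*α + (-1/4)*α^2 + ...; c2 = 87/178.
S_3 = c2*α/(S_2 - 1) = 1 + (89/174)*α + (-7565/30276)*α^2 + ...; c3 = 89/174.
S_4 = c3*α/(S_3 - 1) = 1 + (85/174)*α + (-1/4)*α^2 + ...; c4 = 85/174.
S_5 = c4*α/(S_4 - 1) = 1 + (87/170)*α + (-7221/28900)*α^2 + ...; c5 = 87/170.
S_6 = c5*α/(S_5 - 1) = 1 + (83/170)*α + ...; c6 = 83/170.

The regular C-fraction coefficients are [89/18, 1/89, 87/178, 89/174, 85/174, 87/170, 83/170].


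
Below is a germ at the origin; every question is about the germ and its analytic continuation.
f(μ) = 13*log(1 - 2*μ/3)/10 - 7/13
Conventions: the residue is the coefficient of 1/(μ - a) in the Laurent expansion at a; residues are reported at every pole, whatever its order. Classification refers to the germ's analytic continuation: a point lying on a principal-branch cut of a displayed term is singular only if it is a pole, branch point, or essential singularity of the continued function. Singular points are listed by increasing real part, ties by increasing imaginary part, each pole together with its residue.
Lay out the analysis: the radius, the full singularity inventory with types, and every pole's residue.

Branch term (13/10)*log(1 - μ/(3/2)): its argument vanishes at μ = 3/2, a logarithmic branch point, modulus 3/2.
The radius of convergence is the smallest modulus among the singular points: 3/2.

Radius of convergence at 0: 3/2.
At 3/2: a logarithmic branch point.


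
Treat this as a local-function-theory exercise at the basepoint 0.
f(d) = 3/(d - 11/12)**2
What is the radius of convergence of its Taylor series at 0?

Denominator factor (d - 11/12)^2: pole of order 2 at 11/12, modulus 11/12.
The radius of convergence is the smallest modulus among the singular points: 11/12.

The radius of convergence is 11/12.


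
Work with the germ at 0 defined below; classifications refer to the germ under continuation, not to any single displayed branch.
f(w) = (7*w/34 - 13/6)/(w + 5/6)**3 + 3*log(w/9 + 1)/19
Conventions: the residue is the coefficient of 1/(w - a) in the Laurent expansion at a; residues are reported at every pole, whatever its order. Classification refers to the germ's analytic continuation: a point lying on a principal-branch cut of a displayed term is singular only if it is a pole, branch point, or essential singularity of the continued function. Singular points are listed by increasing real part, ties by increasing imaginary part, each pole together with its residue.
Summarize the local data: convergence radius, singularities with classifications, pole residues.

Radius of convergence at 0: 5/6.
At -9: a logarithmic branch point.
At -5/6: a pole of order 3; residue 0.

Denominator factor (w + 5/6)^3: pole of order 3 at -5/6, modulus 5/6.
Branch term (3/19)*log(1 - w/(-9)): its argument vanishes at w = -9, a logarithmic branch point, modulus 9.
The radius of convergence is the smallest modulus among the singular points: 5/6.
The branch term is analytic at -5/6 and contributes nothing to the residue; only the rational part matters.
At the order-3 pole -5/6 set g(w) = (w - (-5/6))^3*(rational part) = 7*w/34 - 13/6.
Order-3 pole: residue = g''(a)/2; g''(-5/6) = 0, so the residue is 0.
List the singular points by increasing real part (a conjugate pair: the negative imaginary part first).


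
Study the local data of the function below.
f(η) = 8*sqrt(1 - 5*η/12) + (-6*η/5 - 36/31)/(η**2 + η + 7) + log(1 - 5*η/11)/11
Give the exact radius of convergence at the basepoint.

Denominator factor (η**2 + η + 7): discriminant -27, complex-conjugate roots (-1/2) + ((3/2)*sqrt(3))*i and (-1/2) - ((3/2)*sqrt(3))*i; poles of order 1, moduli sqrt(7) and sqrt(7).
Branch term (8)*sqrt(1 - η/(12/5)): its argument vanishes at η = 12/5, a square-root branch point, modulus 12/5.
Branch term (1/11)*log(1 - η/(11/5)): its argument vanishes at η = 11/5, a logarithmic branch point, modulus 11/5.
The radius of convergence is the smallest modulus among the singular points: 11/5.

The radius of convergence is 11/5.


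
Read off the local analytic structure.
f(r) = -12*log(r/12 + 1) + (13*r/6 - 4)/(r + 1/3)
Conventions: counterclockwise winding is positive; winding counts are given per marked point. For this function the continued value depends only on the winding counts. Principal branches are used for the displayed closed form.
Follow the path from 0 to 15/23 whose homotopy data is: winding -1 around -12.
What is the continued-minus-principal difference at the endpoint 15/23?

The rational part is single-valued and drops out of the difference; each branch term changes only by its own monodromy.
(-12)*log(1 - r/(-12)): each positive loop around -12 adds 2*pi*i to the log, so winding -1 contributes (-12)*(-1)*2*pi*i = (24)*pi*i.
Summing the contributions at r = 15/23 gives (24)*pi*i.

Continued minus principal equals (24)*pi*i.


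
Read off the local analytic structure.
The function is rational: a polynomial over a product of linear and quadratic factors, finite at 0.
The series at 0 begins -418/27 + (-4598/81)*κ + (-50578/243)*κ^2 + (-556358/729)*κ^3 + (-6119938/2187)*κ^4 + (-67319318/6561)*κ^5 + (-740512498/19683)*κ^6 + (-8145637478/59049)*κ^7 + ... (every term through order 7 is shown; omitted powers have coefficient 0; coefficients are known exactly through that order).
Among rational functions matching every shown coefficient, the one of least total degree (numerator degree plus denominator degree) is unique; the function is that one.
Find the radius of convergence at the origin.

The radius of convergence is 3/11.

No rational of total degree below 1 reproduces all 8 coefficients; solving the [0/1] Pade equations on them gives f(κ) = 38/(9*(κ - 3/11)), whose expansion matches every shown term.
Denominator factor (κ - 3/11): pole of order 1 at 3/11, modulus 3/11.
The radius of convergence is the smallest modulus among the singular points: 3/11.


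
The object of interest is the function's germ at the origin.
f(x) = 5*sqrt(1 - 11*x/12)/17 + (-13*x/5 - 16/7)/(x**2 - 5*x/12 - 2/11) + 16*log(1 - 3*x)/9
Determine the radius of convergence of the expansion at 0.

Denominator factor (x**2 - 5*x/12 - 2/11): discriminant 1427/1584, real irrational roots 5/24 + (1/264)*sqrt(15697) and 5/24 - (1/264)*sqrt(15697); poles of order 1, moduli 5/24 + (1/264)*sqrt(15697) and -5/24 + (1/264)*sqrt(15697).
Branch term (5/17)*sqrt(1 - x/(12/11)): its argument vanishes at x = 12/11, a square-root branch point, modulus 12/11.
Branch term (16/9)*log(1 - x/(1/3)): its argument vanishes at x = 1/3, a logarithmic branch point, modulus 1/3.
The radius of convergence is the smallest modulus among the singular points: -5/24 + (1/264)*sqrt(15697).

The radius of convergence is -5/24 + (1/264)*sqrt(15697).


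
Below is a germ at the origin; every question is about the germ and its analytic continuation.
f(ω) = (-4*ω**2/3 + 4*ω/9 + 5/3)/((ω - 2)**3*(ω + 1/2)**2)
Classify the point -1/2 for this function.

The point is a pole of order 2.

The denominator factor ω + 1/2 vanishes at -1/2 and appears to the power 2; the numerator there equals 10/9, nonzero, and no other factor vanishes.
Hence a pole whose order is the multiplicity, 2.


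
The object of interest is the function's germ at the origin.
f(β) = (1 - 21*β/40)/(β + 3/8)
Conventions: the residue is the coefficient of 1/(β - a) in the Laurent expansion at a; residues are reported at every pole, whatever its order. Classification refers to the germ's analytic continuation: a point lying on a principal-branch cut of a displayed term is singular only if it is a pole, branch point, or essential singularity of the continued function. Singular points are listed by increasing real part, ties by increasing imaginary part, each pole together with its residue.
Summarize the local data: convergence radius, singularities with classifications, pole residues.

Radius of convergence at 0: 3/8.
At -3/8: a pole of order 1; residue 383/320.

Denominator factor (β + 3/8): pole of order 1 at -3/8, modulus 3/8.
The radius of convergence is the smallest modulus among the singular points: 3/8.
At the order-1 pole -3/8 set g(β) = (β - (-3/8))*f(β) = 1 - 21*β/40.
Simple pole: residue = g(a) at a = -3/8, which is 383/320.


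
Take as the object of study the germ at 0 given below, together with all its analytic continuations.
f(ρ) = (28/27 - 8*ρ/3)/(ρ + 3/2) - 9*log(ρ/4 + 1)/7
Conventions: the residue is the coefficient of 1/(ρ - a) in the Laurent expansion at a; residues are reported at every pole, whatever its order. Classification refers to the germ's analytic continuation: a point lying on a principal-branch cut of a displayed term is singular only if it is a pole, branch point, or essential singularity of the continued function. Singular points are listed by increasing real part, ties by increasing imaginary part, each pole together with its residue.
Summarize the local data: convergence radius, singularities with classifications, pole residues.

Radius of convergence at 0: 3/2.
At -4: a logarithmic branch point.
At -3/2: a pole of order 1; residue 136/27.

Denominator factor (ρ + 3/2): pole of order 1 at -3/2, modulus 3/2.
Branch term (-9/7)*log(1 - ρ/(-4)): its argument vanishes at ρ = -4, a logarithmic branch point, modulus 4.
The radius of convergence is the smallest modulus among the singular points: 3/2.
The branch term is analytic at -3/2 and contributes nothing to the residue; only the rational part matters.
At the order-1 pole -3/2 set g(ρ) = (ρ - (-3/2))*(rational part) = 28/27 - 8*ρ/3.
Simple pole: residue = g(a) at a = -3/2, which is 136/27.
List the singular points by increasing real part (a conjugate pair: the negative imaginary part first).


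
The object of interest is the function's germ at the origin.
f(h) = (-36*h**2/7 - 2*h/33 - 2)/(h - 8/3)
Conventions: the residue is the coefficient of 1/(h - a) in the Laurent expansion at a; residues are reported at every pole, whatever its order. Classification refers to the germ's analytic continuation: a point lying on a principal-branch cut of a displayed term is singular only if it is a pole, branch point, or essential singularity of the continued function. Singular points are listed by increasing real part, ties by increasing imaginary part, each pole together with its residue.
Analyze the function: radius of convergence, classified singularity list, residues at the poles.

Radius of convergence at 0: 8/3.
At 8/3: a pole of order 1; residue -26842/693.

Denominator factor (h - 8/3): pole of order 1 at 8/3, modulus 8/3.
The radius of convergence is the smallest modulus among the singular points: 8/3.
At the order-1 pole 8/3 set g(h) = (h - (8/3))*f(h) = -36*h**2/7 - 2*h/33 - 2.
Simple pole: residue = g(a) at a = 8/3, which is -26842/693.


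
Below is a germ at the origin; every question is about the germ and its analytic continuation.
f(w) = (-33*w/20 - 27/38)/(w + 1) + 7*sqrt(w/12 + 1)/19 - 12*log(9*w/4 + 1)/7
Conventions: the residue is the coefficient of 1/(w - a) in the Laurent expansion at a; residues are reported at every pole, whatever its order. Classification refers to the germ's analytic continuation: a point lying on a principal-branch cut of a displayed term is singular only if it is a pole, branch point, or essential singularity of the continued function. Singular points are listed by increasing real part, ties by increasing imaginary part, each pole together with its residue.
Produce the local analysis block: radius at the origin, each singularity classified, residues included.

Radius of convergence at 0: 4/9.
At -12: an algebraic (square-root) branch point.
At -1: a pole of order 1; residue 357/380.
At -4/9: a logarithmic branch point.

Denominator factor (w + 1): pole of order 1 at -1, modulus 1.
Branch term (-12/7)*log(1 - w/(-4/9)): its argument vanishes at w = -4/9, a logarithmic branch point, modulus 4/9.
Branch term (7/19)*sqrt(1 - w/(-12)): its argument vanishes at w = -12, a square-root branch point, modulus 12.
The radius of convergence is the smallest modulus among the singular points: 4/9.
The branch terms are analytic at -1 and contribute nothing to the residue; only the rational part matters.
At the order-1 pole -1 set g(w) = (w - (-1))*(rational part) = -33*w/20 - 27/38.
Simple pole: residue = g(a) at a = -1, which is 357/380.
List the singular points by increasing real part (a conjugate pair: the negative imaginary part first).


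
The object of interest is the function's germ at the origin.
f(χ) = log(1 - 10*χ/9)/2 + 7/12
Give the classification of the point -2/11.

The point is a regular point.

There is no denominator, hence no pole anywhere.
Branch term log(1 - χ/(9/10)): argument at -2/11 is 119/99, nonzero, so -2/11 is not its branch point (a point on a principal cut is still regular for the continued germ).
So the germ continues analytically to -2/11.


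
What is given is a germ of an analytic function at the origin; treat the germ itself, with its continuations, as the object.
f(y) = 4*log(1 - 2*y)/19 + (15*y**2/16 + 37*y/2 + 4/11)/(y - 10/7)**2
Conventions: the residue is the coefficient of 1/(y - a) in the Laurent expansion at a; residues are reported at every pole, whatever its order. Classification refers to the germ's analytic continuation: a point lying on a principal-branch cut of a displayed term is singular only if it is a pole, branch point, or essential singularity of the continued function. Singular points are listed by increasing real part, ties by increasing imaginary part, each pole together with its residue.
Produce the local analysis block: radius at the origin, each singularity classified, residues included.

Denominator factor (y - 10/7)^2: pole of order 2 at 10/7, modulus 10/7.
Branch term (4/19)*log(1 - y/(1/2)): its argument vanishes at y = 1/2, a logarithmic branch point, modulus 1/2.
The radius of convergence is the smallest modulus among the singular points: 1/2.
The branch term is analytic at 10/7 and contributes nothing to the residue; only the rational part matters.
At the order-2 pole 10/7 set g(y) = (y - (10/7))^2*(rational part) = 15*y**2/16 + 37*y/2 + 4/11.
Order-2 pole: residue = g'(a); g'(10/7) = 593/28, so the residue is 593/28.
List the singular points by increasing real part (a conjugate pair: the negative imaginary part first).

Radius of convergence at 0: 1/2.
At 1/2: a logarithmic branch point.
At 10/7: a pole of order 2; residue 593/28.
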